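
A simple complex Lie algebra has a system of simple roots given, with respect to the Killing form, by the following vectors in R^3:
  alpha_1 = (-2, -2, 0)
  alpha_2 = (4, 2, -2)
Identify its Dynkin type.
Compute the Cartan integers a_ij = 2(alpha_i, alpha_j)/(alpha_j, alpha_j); the resulting 2x2 Cartan matrix is
[[2, -1], [-3, 2]].
The roots have two lengths (squared-length ratio 3:1); the short ones are alpha_{1}. The associated Dynkin diagram is two nodes joined by a triple edge (G_2), so the type is G_2.

G_2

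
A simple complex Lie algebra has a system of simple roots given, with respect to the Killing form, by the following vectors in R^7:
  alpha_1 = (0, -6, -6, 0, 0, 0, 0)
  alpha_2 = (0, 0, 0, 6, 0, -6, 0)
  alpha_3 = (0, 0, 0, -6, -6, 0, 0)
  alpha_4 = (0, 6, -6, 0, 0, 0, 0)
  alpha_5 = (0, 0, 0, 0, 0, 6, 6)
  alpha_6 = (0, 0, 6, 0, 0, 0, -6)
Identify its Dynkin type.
type D_6

Compute the Cartan integers a_ij = 2(alpha_i, alpha_j)/(alpha_j, alpha_j); the resulting 6x6 Cartan matrix is
[[2, 0, 0, 0, 0, -1], [0, 2, -1, 0, -1, 0], [0, -1, 2, 0, 0, 0], [0, 0, 0, 2, 0, -1], [0, -1, 0, 0, 2, -1], [-1, 0, 0, -1, -1, 2]].
All simple roots have the same length, so the diagram is simply laced. The associated Dynkin diagram is a chain of 4 nodes with a fork of two nodes at one end (D_6), so the type is D_6 (the algebra so(12)).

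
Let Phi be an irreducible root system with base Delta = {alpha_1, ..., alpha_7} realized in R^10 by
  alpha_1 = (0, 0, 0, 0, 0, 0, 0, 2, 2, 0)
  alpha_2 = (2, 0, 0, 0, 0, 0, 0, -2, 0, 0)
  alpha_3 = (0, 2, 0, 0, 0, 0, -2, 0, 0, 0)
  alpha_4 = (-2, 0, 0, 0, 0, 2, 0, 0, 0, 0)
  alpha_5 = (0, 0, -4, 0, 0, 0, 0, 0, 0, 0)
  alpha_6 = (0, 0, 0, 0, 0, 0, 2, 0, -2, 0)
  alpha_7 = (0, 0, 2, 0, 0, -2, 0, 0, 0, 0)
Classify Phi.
Compute the Cartan integers a_ij = 2(alpha_i, alpha_j)/(alpha_j, alpha_j); the resulting 7x7 Cartan matrix is
[[2, -1, 0, 0, 0, -1, 0], [-1, 2, 0, -1, 0, 0, 0], [0, 0, 2, 0, 0, -1, 0], [0, -1, 0, 2, 0, 0, -1], [0, 0, 0, 0, 2, 0, -2], [-1, 0, -1, 0, 0, 2, 0], [0, 0, 0, -1, -1, 0, 2]].
The roots have two lengths (squared-length ratio 2:1); the short ones are alpha_{1,2,3,4,6,7}. The associated Dynkin diagram is a chain of 7 nodes with a double edge at one end; the terminal node there is the unique long simple root (C_7), so the type is C_7 (the algebra sp(14)).

type C_7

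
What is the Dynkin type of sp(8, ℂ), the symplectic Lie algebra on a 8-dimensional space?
This is sp(8), which has dimension 8(8+1)/2 = 36 and rank 8/2 = 4. In the classification of classical Lie algebras, the symplectic algebra sp(2n) has type C_n; here n = 4, so the Dynkin diagram is a chain of 4 nodes with a double edge at one end; the terminal node there is the unique long simple root (C_4). Hence the type is C_4.

type C_4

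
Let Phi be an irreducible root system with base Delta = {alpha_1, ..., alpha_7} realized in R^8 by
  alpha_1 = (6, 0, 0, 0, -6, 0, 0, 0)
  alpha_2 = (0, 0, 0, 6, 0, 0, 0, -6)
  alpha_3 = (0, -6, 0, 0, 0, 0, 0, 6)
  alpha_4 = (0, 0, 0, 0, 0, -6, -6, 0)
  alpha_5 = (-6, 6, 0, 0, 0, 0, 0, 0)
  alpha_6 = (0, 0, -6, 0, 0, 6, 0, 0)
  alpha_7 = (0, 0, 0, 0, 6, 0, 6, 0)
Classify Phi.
Compute the Cartan integers a_ij = 2(alpha_i, alpha_j)/(alpha_j, alpha_j); the resulting 7x7 Cartan matrix is
[[2, 0, 0, 0, -1, 0, -1], [0, 2, -1, 0, 0, 0, 0], [0, -1, 2, 0, -1, 0, 0], [0, 0, 0, 2, 0, -1, -1], [-1, 0, -1, 0, 2, 0, 0], [0, 0, 0, -1, 0, 2, 0], [-1, 0, 0, -1, 0, 0, 2]].
All simple roots have the same length, so the diagram is simply laced. The associated Dynkin diagram is a chain of 7 nodes with single edges (A_7), so the type is A_7 (the algebra sl(8)).

A7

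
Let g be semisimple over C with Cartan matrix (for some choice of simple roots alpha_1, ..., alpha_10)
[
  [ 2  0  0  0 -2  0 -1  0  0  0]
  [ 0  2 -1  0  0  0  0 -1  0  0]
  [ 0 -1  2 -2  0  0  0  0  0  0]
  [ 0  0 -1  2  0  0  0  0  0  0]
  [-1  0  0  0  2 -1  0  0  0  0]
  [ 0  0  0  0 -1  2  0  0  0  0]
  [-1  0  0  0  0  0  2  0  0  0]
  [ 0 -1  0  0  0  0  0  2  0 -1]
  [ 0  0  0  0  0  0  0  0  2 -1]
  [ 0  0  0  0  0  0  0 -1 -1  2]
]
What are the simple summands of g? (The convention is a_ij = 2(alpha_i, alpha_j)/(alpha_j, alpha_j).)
type B_6 + type F_4

The diagram associated to this matrix has two connected components: the simple roots {alpha_2, alpha_3, alpha_4, alpha_8, alpha_9, alpha_10} form a chain of 6 nodes with a double edge at one end; the terminal node there is the unique short simple root (B_6), and {alpha_1, alpha_5, alpha_6, alpha_7} form a chain of 4 nodes with a double edge between the middle two (F_4). A semisimple Lie algebra decomposes uniquely as the direct sum of simple ideals, one per connected component of its Dynkin diagram, so g ≅ B_6 ⊕ F_4 (dimension 78 + 52 = 130).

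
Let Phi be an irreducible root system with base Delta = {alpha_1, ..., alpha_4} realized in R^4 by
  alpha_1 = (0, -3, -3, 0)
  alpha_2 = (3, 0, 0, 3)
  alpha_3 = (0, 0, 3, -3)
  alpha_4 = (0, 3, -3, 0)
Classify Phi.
D_4

Compute the Cartan integers a_ij = 2(alpha_i, alpha_j)/(alpha_j, alpha_j); the resulting 4x4 Cartan matrix is
[[2, 0, -1, 0], [0, 2, -1, 0], [-1, -1, 2, -1], [0, 0, -1, 2]].
All simple roots have the same length, so the diagram is simply laced. The associated Dynkin diagram is a chain of 2 nodes with a fork of two nodes at one end (D_4), so the type is D_4 (the algebra so(8)).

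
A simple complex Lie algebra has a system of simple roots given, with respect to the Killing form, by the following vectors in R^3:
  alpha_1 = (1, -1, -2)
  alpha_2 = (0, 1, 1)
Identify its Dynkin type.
type G_2

Compute the Cartan integers a_ij = 2(alpha_i, alpha_j)/(alpha_j, alpha_j); the resulting 2x2 Cartan matrix is
[[2, -3], [-1, 2]].
The roots have two lengths (squared-length ratio 3:1); the short ones are alpha_{2}. The associated Dynkin diagram is two nodes joined by a triple edge (G_2), so the type is G_2.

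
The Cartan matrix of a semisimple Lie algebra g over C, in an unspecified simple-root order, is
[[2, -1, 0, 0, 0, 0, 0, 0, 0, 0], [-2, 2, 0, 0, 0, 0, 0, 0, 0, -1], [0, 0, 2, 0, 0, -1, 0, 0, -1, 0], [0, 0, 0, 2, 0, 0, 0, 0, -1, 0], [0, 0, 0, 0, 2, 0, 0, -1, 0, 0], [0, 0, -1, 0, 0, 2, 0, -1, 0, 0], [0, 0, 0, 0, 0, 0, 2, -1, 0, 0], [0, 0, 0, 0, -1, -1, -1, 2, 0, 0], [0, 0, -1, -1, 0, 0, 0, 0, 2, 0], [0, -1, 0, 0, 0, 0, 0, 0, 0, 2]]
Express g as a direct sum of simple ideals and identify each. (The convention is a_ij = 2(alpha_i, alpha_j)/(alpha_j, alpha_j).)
B_3 + D_7

The diagram associated to this matrix has two connected components: the simple roots {alpha_1, alpha_2, alpha_10} form a chain of 3 nodes with a double edge at one end; the terminal node there is the unique short simple root (B_3), and {alpha_3, alpha_4, alpha_5, alpha_6, alpha_7, alpha_8, alpha_9} form a chain of 5 nodes with a fork of two nodes at one end (D_7). A semisimple Lie algebra decomposes uniquely as the direct sum of simple ideals, one per connected component of its Dynkin diagram, so g ≅ B_3 ⊕ D_7 (dimension 21 + 91 = 112).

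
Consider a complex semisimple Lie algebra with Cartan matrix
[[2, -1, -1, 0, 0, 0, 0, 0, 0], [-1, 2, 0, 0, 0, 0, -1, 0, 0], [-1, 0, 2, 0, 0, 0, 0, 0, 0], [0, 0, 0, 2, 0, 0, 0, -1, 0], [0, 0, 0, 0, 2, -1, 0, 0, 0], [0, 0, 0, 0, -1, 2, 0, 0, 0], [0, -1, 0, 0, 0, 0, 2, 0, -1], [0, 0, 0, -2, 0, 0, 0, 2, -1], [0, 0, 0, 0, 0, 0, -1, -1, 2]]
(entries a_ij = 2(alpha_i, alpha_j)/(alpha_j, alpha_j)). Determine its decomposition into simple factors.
The diagram associated to this matrix has two connected components: the simple roots {alpha_5, alpha_6} form a chain of 2 nodes with single edges (A_2), and {alpha_1, alpha_2, alpha_3, alpha_4, alpha_7, alpha_8, alpha_9} form a chain of 7 nodes with a double edge at one end; the terminal node there is the unique short simple root (B_7). A semisimple Lie algebra decomposes uniquely as the direct sum of simple ideals, one per connected component of its Dynkin diagram, so g ≅ A_2 ⊕ B_7 (dimension 8 + 105 = 113).

A_2 (sl(3)) ⊕ B_7 (so(15))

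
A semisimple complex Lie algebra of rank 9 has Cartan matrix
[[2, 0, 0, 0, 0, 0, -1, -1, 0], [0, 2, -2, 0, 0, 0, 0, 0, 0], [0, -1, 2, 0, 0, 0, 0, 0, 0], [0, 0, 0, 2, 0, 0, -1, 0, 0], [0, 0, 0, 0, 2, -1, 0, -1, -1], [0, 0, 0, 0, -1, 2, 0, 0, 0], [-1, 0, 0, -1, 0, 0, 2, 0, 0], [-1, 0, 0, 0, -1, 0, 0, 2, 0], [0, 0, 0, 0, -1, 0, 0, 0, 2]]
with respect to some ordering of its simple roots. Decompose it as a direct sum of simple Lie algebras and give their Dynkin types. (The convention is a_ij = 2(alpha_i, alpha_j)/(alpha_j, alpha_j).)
The diagram associated to this matrix has two connected components: the simple roots {alpha_2, alpha_3} form a chain of 2 nodes with a double edge at one end; the terminal node there is the unique short simple root (B_2), and {alpha_1, alpha_4, alpha_5, alpha_6, alpha_7, alpha_8, alpha_9} form a chain of 5 nodes with a fork of two nodes at one end (D_7). A semisimple Lie algebra decomposes uniquely as the direct sum of simple ideals, one per connected component of its Dynkin diagram, so g ≅ B_2 ⊕ D_7 (dimension 10 + 91 = 101).

type B_2 + type D_7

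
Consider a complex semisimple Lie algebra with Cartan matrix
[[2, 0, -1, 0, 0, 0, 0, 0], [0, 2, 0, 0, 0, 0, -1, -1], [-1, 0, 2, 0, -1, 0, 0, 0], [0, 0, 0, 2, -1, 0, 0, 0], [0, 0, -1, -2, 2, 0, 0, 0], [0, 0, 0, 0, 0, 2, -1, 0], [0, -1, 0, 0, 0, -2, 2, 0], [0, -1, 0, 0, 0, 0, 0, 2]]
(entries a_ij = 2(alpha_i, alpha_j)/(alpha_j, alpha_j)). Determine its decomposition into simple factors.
B_4 (so(9)) + B_4 (so(9))

The diagram associated to this matrix has two connected components: the simple roots {alpha_2, alpha_6, alpha_7, alpha_8} form a chain of 4 nodes with a double edge at one end; the terminal node there is the unique short simple root (B_4), and {alpha_1, alpha_3, alpha_4, alpha_5} form a chain of 4 nodes with a double edge at one end; the terminal node there is the unique short simple root (B_4). A semisimple Lie algebra decomposes uniquely as the direct sum of simple ideals, one per connected component of its Dynkin diagram, so g ≅ B_4 ⊕ B_4 (dimension 36 + 36 = 72).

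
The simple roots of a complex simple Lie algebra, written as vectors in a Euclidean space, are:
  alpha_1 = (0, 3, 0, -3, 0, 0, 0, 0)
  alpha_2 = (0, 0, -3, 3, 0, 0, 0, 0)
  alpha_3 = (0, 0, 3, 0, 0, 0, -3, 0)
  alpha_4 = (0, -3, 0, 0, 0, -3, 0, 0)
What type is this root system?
Compute the Cartan integers a_ij = 2(alpha_i, alpha_j)/(alpha_j, alpha_j); the resulting 4x4 Cartan matrix is
[[2, -1, 0, -1], [-1, 2, -1, 0], [0, -1, 2, 0], [-1, 0, 0, 2]].
All simple roots have the same length, so the diagram is simply laced. The associated Dynkin diagram is a chain of 4 nodes with single edges (A_4), so the type is A_4 (the algebra sl(5)).

A4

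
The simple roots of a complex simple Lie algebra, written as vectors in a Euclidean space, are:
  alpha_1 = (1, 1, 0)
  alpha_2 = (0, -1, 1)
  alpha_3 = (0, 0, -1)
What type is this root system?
Compute the Cartan integers a_ij = 2(alpha_i, alpha_j)/(alpha_j, alpha_j); the resulting 3x3 Cartan matrix is
[[2, -1, 0], [-1, 2, -2], [0, -1, 2]].
The roots have two lengths (squared-length ratio 2:1); the short ones are alpha_{3}. The associated Dynkin diagram is a chain of 3 nodes with a double edge at one end; the terminal node there is the unique short simple root (B_3), so the type is B_3 (the algebra so(7)).

type B_3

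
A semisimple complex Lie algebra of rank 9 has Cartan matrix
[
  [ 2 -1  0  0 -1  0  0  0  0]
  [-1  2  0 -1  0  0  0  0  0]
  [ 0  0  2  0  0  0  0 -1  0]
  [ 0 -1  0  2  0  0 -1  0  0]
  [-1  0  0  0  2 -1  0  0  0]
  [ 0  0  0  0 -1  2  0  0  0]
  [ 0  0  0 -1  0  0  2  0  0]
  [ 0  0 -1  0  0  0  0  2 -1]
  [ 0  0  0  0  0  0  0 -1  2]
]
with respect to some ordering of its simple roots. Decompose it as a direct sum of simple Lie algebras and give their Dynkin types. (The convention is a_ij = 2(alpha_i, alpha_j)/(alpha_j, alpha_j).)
A3 ⊕ A6

The diagram associated to this matrix has two connected components: the simple roots {alpha_3, alpha_8, alpha_9} form a chain of 3 nodes with single edges (A_3), and {alpha_1, alpha_2, alpha_4, alpha_5, alpha_6, alpha_7} form a chain of 6 nodes with single edges (A_6). A semisimple Lie algebra decomposes uniquely as the direct sum of simple ideals, one per connected component of its Dynkin diagram, so g ≅ A_3 ⊕ A_6 (dimension 15 + 48 = 63).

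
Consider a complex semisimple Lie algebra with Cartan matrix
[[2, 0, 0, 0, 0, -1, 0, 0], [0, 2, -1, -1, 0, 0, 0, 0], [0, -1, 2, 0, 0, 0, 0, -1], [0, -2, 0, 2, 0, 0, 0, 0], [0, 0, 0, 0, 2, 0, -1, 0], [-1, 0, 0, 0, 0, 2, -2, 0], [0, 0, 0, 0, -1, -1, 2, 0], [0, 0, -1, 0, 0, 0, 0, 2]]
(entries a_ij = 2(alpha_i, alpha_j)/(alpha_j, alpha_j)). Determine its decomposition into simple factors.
The diagram associated to this matrix has two connected components: the simple roots {alpha_2, alpha_3, alpha_4, alpha_8} form a chain of 4 nodes with a double edge at one end; the terminal node there is the unique long simple root (C_4), and {alpha_1, alpha_5, alpha_6, alpha_7} form a chain of 4 nodes with a double edge between the middle two (F_4). A semisimple Lie algebra decomposes uniquely as the direct sum of simple ideals, one per connected component of its Dynkin diagram, so g ≅ C_4 ⊕ F_4 (dimension 36 + 52 = 88).

C_4 (sp(8)) ⊕ F_4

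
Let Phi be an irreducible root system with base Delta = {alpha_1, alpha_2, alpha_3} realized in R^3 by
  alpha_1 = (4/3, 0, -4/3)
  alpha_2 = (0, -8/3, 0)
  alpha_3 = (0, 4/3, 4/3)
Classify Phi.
type C_3

Compute the Cartan integers a_ij = 2(alpha_i, alpha_j)/(alpha_j, alpha_j); the resulting 3x3 Cartan matrix is
[[2, 0, -1], [0, 2, -2], [-1, -1, 2]].
The roots have two lengths (squared-length ratio 2:1); the short ones are alpha_{1,3}. The associated Dynkin diagram is a chain of 3 nodes with a double edge at one end; the terminal node there is the unique long simple root (C_3), so the type is C_3 (the algebra sp(6)).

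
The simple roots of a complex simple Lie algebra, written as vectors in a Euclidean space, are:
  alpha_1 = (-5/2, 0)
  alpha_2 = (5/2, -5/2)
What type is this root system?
Compute the Cartan integers a_ij = 2(alpha_i, alpha_j)/(alpha_j, alpha_j); the resulting 2x2 Cartan matrix is
[[2, -1], [-2, 2]].
The roots have two lengths (squared-length ratio 2:1); the short ones are alpha_{1}. The associated Dynkin diagram is a chain of 2 nodes with a double edge at one end; the terminal node there is the unique short simple root (B_2), so the type is B_2 (the algebra so(5)).

type B_2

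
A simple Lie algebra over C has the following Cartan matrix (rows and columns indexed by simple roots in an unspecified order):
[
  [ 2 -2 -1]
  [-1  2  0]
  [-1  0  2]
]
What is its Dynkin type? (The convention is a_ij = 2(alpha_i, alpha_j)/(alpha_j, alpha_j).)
The matrix has rank 3 with 2's on the diagonal. Reading the off-diagonal entries as Dynkin edges (a single edge where a_ij = a_ji = -1; a double or triple edge where a_ij * a_ji = 2 or 3), the diagram is a chain of 3 nodes with a double edge at one end; the terminal node there is the unique short simple root (B_3). One simple-root ordering that puts it in standard form is (alpha_3, alpha_1, alpha_2). So the algebra is type B_3, i.e. so(7).

type B_3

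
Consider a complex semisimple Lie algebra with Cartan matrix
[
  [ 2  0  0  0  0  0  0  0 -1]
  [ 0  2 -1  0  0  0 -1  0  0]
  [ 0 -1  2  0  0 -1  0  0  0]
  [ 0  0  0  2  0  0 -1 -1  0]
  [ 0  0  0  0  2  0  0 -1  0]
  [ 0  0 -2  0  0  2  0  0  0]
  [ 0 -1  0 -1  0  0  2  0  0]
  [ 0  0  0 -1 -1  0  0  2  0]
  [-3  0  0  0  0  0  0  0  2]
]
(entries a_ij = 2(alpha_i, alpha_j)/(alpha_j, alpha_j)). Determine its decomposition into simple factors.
type C_7 + type G_2

The diagram associated to this matrix has two connected components: the simple roots {alpha_2, alpha_3, alpha_4, alpha_5, alpha_6, alpha_7, alpha_8} form a chain of 7 nodes with a double edge at one end; the terminal node there is the unique long simple root (C_7), and {alpha_1, alpha_9} form two nodes joined by a triple edge (G_2). A semisimple Lie algebra decomposes uniquely as the direct sum of simple ideals, one per connected component of its Dynkin diagram, so g ≅ C_7 ⊕ G_2 (dimension 105 + 14 = 119).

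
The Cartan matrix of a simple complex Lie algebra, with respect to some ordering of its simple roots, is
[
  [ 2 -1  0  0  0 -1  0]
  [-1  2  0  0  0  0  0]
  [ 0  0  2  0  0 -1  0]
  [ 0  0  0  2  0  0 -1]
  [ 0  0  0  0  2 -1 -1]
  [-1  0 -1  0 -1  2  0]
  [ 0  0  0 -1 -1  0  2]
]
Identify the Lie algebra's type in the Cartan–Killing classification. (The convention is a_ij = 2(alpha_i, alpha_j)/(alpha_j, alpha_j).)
The matrix has rank 7 with 2's on the diagonal. Reading the off-diagonal entries as Dynkin edges (a single edge where a_ij = a_ji = -1; a double or triple edge where a_ij * a_ji = 2 or 3), the diagram is a chain of 6 nodes with one extra node attached to the third node from one end (E_7). One simple-root ordering that puts it in standard form is (alpha_2, alpha_3, alpha_1, alpha_6, alpha_5, alpha_7, alpha_4). So the algebra is type E_7.

E_7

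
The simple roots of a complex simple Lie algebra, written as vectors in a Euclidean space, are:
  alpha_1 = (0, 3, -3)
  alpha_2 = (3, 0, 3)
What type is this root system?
Compute the Cartan integers a_ij = 2(alpha_i, alpha_j)/(alpha_j, alpha_j); the resulting 2x2 Cartan matrix is
[[2, -1], [-1, 2]].
All simple roots have the same length, so the diagram is simply laced. The associated Dynkin diagram is a chain of 2 nodes with single edges (A_2), so the type is A_2 (the algebra sl(3)).

A_2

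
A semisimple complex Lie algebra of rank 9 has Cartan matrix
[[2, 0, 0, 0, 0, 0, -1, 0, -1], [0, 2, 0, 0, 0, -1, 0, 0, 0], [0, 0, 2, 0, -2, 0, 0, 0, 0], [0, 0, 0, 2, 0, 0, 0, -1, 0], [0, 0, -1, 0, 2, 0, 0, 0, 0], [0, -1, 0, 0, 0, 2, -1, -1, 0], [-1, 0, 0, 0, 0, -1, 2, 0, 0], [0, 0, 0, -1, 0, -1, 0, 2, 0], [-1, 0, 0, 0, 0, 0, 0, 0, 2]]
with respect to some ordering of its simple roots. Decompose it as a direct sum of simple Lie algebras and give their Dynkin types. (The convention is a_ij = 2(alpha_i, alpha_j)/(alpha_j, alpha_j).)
The diagram associated to this matrix has two connected components: the simple roots {alpha_3, alpha_5} form a chain of 2 nodes with a double edge at one end; the terminal node there is the unique short simple root (B_2), and {alpha_1, alpha_2, alpha_4, alpha_6, alpha_7, alpha_8, alpha_9} form a chain of 6 nodes with one extra node attached to the third node from one end (E_7). A semisimple Lie algebra decomposes uniquely as the direct sum of simple ideals, one per connected component of its Dynkin diagram, so g ≅ B_2 ⊕ E_7 (dimension 10 + 133 = 143).

B_2 (so(5)) + E_7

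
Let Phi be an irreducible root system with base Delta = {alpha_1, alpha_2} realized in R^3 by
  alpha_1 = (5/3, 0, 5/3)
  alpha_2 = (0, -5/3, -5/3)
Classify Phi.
Compute the Cartan integers a_ij = 2(alpha_i, alpha_j)/(alpha_j, alpha_j); the resulting 2x2 Cartan matrix is
[[2, -1], [-1, 2]].
All simple roots have the same length, so the diagram is simply laced. The associated Dynkin diagram is a chain of 2 nodes with single edges (A_2), so the type is A_2 (the algebra sl(3)).

type A_2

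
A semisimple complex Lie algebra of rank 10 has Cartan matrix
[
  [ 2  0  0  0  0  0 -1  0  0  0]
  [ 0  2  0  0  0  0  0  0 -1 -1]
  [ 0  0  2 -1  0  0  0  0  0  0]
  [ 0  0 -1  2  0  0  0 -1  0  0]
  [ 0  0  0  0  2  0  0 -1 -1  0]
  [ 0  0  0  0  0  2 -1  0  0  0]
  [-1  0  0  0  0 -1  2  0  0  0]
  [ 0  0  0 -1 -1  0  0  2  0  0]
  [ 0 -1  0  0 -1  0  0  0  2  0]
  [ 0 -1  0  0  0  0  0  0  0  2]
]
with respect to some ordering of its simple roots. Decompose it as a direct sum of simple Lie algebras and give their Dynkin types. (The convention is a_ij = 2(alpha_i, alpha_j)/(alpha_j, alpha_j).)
A3 ⊕ A7

The diagram associated to this matrix has two connected components: the simple roots {alpha_1, alpha_6, alpha_7} form a chain of 3 nodes with single edges (A_3), and {alpha_2, alpha_3, alpha_4, alpha_5, alpha_8, alpha_9, alpha_10} form a chain of 7 nodes with single edges (A_7). A semisimple Lie algebra decomposes uniquely as the direct sum of simple ideals, one per connected component of its Dynkin diagram, so g ≅ A_3 ⊕ A_7 (dimension 15 + 63 = 78).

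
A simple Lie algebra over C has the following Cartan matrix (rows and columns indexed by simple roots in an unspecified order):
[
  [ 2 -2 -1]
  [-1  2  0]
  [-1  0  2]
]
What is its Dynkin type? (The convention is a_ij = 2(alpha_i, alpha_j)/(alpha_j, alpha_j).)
type B_3

The matrix has rank 3 with 2's on the diagonal. Reading the off-diagonal entries as Dynkin edges (a single edge where a_ij = a_ji = -1; a double or triple edge where a_ij * a_ji = 2 or 3), the diagram is a chain of 3 nodes with a double edge at one end; the terminal node there is the unique short simple root (B_3). One simple-root ordering that puts it in standard form is (alpha_3, alpha_1, alpha_2). So the algebra is type B_3, i.e. so(7).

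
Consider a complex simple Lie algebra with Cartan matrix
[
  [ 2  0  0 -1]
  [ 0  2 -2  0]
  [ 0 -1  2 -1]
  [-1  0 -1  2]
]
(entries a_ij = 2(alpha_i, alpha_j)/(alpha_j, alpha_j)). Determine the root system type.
The matrix has rank 4 with 2's on the diagonal. Reading the off-diagonal entries as Dynkin edges (a single edge where a_ij = a_ji = -1; a double or triple edge where a_ij * a_ji = 2 or 3), the diagram is a chain of 4 nodes with a double edge at one end; the terminal node there is the unique long simple root (C_4). One simple-root ordering that puts it in standard form is (alpha_1, alpha_4, alpha_3, alpha_2). So the algebra is type C_4, i.e. sp(8).

type C_4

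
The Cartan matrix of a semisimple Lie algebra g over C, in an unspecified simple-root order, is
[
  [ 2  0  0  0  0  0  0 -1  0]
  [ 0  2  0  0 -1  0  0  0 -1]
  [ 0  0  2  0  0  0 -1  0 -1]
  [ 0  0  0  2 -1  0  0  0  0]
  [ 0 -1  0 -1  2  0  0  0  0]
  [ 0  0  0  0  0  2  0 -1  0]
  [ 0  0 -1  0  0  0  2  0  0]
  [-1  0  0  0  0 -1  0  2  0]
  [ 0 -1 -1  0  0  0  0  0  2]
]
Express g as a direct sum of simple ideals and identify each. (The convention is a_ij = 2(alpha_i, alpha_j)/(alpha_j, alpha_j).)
The diagram associated to this matrix has two connected components: the simple roots {alpha_1, alpha_6, alpha_8} form a chain of 3 nodes with single edges (A_3), and {alpha_2, alpha_3, alpha_4, alpha_5, alpha_7, alpha_9} form a chain of 6 nodes with single edges (A_6). A semisimple Lie algebra decomposes uniquely as the direct sum of simple ideals, one per connected component of its Dynkin diagram, so g ≅ A_3 ⊕ A_6 (dimension 15 + 48 = 63).

A3 + A6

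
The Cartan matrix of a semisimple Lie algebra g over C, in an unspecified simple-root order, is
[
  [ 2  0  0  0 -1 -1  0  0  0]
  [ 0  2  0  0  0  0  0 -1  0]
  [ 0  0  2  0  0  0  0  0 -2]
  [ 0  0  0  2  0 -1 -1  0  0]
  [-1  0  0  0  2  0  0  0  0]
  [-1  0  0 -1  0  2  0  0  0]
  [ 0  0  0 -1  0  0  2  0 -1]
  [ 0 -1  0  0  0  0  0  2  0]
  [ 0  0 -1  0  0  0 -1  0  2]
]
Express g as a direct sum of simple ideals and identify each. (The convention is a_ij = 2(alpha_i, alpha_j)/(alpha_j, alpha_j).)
A_2 (sl(3)) ⊕ C_7 (sp(14))

The diagram associated to this matrix has two connected components: the simple roots {alpha_2, alpha_8} form a chain of 2 nodes with single edges (A_2), and {alpha_1, alpha_3, alpha_4, alpha_5, alpha_6, alpha_7, alpha_9} form a chain of 7 nodes with a double edge at one end; the terminal node there is the unique long simple root (C_7). A semisimple Lie algebra decomposes uniquely as the direct sum of simple ideals, one per connected component of its Dynkin diagram, so g ≅ A_2 ⊕ C_7 (dimension 8 + 105 = 113).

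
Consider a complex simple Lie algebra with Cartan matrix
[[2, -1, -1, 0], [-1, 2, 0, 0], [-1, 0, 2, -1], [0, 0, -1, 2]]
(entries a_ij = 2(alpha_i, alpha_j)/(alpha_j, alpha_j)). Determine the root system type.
The matrix has rank 4 with 2's on the diagonal. Reading the off-diagonal entries as Dynkin edges (a single edge where a_ij = a_ji = -1; a double or triple edge where a_ij * a_ji = 2 or 3), the diagram is a chain of 4 nodes with single edges (A_4). One simple-root ordering that puts it in standard form is (alpha_4, alpha_3, alpha_1, alpha_2). So the algebra is type A_4, i.e. sl(5).

type A_4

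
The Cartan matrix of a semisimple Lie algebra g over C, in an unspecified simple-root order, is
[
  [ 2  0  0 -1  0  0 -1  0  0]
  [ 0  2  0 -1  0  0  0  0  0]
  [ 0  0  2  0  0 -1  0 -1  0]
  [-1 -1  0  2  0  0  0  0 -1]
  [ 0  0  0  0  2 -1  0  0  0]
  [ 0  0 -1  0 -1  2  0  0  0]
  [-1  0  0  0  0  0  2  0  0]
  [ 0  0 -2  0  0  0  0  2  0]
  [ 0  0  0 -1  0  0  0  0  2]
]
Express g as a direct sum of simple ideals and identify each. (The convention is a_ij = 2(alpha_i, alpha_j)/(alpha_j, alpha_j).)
The diagram associated to this matrix has two connected components: the simple roots {alpha_3, alpha_5, alpha_6, alpha_8} form a chain of 4 nodes with a double edge at one end; the terminal node there is the unique long simple root (C_4), and {alpha_1, alpha_2, alpha_4, alpha_7, alpha_9} form a chain of 3 nodes with a fork of two nodes at one end (D_5). A semisimple Lie algebra decomposes uniquely as the direct sum of simple ideals, one per connected component of its Dynkin diagram, so g ≅ C_4 ⊕ D_5 (dimension 36 + 45 = 81).

C_4 ⊕ D_5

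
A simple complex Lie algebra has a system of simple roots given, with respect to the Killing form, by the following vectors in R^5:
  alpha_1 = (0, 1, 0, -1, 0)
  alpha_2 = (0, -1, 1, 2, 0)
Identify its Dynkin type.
G_2

Compute the Cartan integers a_ij = 2(alpha_i, alpha_j)/(alpha_j, alpha_j); the resulting 2x2 Cartan matrix is
[[2, -1], [-3, 2]].
The roots have two lengths (squared-length ratio 3:1); the short ones are alpha_{1}. The associated Dynkin diagram is two nodes joined by a triple edge (G_2), so the type is G_2.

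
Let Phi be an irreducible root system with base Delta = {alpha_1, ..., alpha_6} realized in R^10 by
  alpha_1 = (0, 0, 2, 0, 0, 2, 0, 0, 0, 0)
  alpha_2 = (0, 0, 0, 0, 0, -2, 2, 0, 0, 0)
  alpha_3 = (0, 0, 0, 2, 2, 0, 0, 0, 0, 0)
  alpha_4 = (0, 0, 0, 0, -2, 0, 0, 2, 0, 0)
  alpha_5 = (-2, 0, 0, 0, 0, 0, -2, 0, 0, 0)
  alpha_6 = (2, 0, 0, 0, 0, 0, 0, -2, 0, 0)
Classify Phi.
Compute the Cartan integers a_ij = 2(alpha_i, alpha_j)/(alpha_j, alpha_j); the resulting 6x6 Cartan matrix is
[[2, -1, 0, 0, 0, 0], [-1, 2, 0, 0, -1, 0], [0, 0, 2, -1, 0, 0], [0, 0, -1, 2, 0, -1], [0, -1, 0, 0, 2, -1], [0, 0, 0, -1, -1, 2]].
All simple roots have the same length, so the diagram is simply laced. The associated Dynkin diagram is a chain of 6 nodes with single edges (A_6), so the type is A_6 (the algebra sl(7)).

A_6 (sl(7))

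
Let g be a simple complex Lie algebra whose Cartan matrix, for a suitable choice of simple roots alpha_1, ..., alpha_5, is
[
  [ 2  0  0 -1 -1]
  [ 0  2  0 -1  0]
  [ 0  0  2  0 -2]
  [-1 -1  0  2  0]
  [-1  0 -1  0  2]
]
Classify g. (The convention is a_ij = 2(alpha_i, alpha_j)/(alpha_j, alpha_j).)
The matrix has rank 5 with 2's on the diagonal. Reading the off-diagonal entries as Dynkin edges (a single edge where a_ij = a_ji = -1; a double or triple edge where a_ij * a_ji = 2 or 3), the diagram is a chain of 5 nodes with a double edge at one end; the terminal node there is the unique long simple root (C_5). One simple-root ordering that puts it in standard form is (alpha_2, alpha_4, alpha_1, alpha_5, alpha_3). So the algebra is type C_5, i.e. sp(10).

type C_5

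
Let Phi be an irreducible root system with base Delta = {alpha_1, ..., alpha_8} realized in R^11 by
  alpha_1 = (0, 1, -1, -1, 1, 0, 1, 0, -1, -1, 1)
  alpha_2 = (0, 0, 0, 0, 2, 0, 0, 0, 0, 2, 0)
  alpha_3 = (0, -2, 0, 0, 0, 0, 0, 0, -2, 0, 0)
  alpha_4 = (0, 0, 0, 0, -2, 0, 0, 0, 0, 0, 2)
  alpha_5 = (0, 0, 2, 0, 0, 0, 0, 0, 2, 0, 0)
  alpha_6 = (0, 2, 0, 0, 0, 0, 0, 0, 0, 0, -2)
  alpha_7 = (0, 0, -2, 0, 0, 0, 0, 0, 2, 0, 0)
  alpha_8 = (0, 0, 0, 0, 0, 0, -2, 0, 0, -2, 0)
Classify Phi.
Compute the Cartan integers a_ij = 2(alpha_i, alpha_j)/(alpha_j, alpha_j); the resulting 8x8 Cartan matrix is
[[2, 0, 0, 0, -1, 0, 0, 0], [0, 2, 0, -1, 0, 0, 0, -1], [0, 0, 2, 0, -1, -1, -1, 0], [0, -1, 0, 2, 0, -1, 0, 0], [-1, 0, -1, 0, 2, 0, 0, 0], [0, 0, -1, -1, 0, 2, 0, 0], [0, 0, -1, 0, 0, 0, 2, 0], [0, -1, 0, 0, 0, 0, 0, 2]].
All simple roots have the same length, so the diagram is simply laced. The associated Dynkin diagram is a chain of 7 nodes with one extra node attached to the third node from one end (E_8), so the type is E_8.

E_8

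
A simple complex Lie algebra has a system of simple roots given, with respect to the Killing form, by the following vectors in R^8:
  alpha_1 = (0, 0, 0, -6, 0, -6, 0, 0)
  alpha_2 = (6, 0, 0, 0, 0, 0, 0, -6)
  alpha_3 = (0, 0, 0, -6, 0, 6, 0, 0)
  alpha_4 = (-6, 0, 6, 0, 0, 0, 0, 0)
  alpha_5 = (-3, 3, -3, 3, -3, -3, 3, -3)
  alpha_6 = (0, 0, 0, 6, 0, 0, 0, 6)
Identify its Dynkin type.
E6

Compute the Cartan integers a_ij = 2(alpha_i, alpha_j)/(alpha_j, alpha_j); the resulting 6x6 Cartan matrix is
[[2, 0, 0, 0, 0, -1], [0, 2, 0, -1, 0, -1], [0, 0, 2, 0, -1, -1], [0, -1, 0, 2, 0, 0], [0, 0, -1, 0, 2, 0], [-1, -1, -1, 0, 0, 2]].
All simple roots have the same length, so the diagram is simply laced. The associated Dynkin diagram is a chain of 5 nodes with one extra node attached to the third node from one end (E_6), so the type is E_6.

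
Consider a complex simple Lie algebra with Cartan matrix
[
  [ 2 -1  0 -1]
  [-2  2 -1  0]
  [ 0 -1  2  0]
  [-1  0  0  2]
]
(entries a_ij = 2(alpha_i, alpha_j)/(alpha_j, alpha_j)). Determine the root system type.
type F_4

The matrix has rank 4 with 2's on the diagonal. Reading the off-diagonal entries as Dynkin edges (a single edge where a_ij = a_ji = -1; a double or triple edge where a_ij * a_ji = 2 or 3), the diagram is a chain of 4 nodes with a double edge between the middle two (F_4). One simple-root ordering that puts it in standard form is (alpha_3, alpha_2, alpha_1, alpha_4). So the algebra is type F_4.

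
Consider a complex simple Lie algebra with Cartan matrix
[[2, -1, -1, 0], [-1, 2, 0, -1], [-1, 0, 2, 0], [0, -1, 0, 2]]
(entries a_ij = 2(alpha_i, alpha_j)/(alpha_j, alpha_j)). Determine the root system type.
A_4 (sl(5))

The matrix has rank 4 with 2's on the diagonal. Reading the off-diagonal entries as Dynkin edges (a single edge where a_ij = a_ji = -1; a double or triple edge where a_ij * a_ji = 2 or 3), the diagram is a chain of 4 nodes with single edges (A_4). One simple-root ordering that puts it in standard form is (alpha_3, alpha_1, alpha_2, alpha_4). So the algebra is type A_4, i.e. sl(5).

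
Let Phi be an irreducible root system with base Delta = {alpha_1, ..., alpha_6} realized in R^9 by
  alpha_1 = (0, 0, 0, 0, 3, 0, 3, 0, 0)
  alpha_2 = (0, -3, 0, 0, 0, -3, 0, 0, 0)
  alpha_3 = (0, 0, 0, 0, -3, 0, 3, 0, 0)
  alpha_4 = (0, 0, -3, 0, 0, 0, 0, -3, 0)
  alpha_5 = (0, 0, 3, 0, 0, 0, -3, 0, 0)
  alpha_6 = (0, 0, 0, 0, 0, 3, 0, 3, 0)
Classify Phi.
type D_6

Compute the Cartan integers a_ij = 2(alpha_i, alpha_j)/(alpha_j, alpha_j); the resulting 6x6 Cartan matrix is
[[2, 0, 0, 0, -1, 0], [0, 2, 0, 0, 0, -1], [0, 0, 2, 0, -1, 0], [0, 0, 0, 2, -1, -1], [-1, 0, -1, -1, 2, 0], [0, -1, 0, -1, 0, 2]].
All simple roots have the same length, so the diagram is simply laced. The associated Dynkin diagram is a chain of 4 nodes with a fork of two nodes at one end (D_6), so the type is D_6 (the algebra so(12)).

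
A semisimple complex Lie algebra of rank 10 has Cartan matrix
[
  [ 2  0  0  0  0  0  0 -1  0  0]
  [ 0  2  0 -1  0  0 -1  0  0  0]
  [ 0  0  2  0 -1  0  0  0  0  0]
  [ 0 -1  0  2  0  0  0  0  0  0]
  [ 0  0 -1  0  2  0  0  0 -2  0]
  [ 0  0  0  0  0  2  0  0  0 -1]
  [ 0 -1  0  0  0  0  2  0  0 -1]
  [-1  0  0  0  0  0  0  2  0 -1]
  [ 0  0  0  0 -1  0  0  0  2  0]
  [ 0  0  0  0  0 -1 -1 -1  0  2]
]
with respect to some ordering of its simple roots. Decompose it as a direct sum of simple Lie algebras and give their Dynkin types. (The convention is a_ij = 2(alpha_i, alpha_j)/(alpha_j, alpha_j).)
B3 ⊕ E7

The diagram associated to this matrix has two connected components: the simple roots {alpha_3, alpha_5, alpha_9} form a chain of 3 nodes with a double edge at one end; the terminal node there is the unique short simple root (B_3), and {alpha_1, alpha_2, alpha_4, alpha_6, alpha_7, alpha_8, alpha_10} form a chain of 6 nodes with one extra node attached to the third node from one end (E_7). A semisimple Lie algebra decomposes uniquely as the direct sum of simple ideals, one per connected component of its Dynkin diagram, so g ≅ B_3 ⊕ E_7 (dimension 21 + 133 = 154).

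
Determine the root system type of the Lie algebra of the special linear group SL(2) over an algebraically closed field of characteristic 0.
This is sl(2), which has dimension 2^2 - 1 = 3 and rank 2 - 1 = 1 (a Cartan subalgebra is the diagonal traceless matrices). In the classification of classical Lie algebras, the special linear algebra sl(n+1) has type A_n; here n = 1, so the Dynkin diagram is a chain of 1 nodes with single edges (A_1). Hence the type is A_1.

A1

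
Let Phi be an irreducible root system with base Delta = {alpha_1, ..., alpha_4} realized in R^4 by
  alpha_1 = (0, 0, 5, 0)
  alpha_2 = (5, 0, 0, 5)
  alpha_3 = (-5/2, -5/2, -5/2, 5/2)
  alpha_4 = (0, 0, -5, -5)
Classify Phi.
Compute the Cartan integers a_ij = 2(alpha_i, alpha_j)/(alpha_j, alpha_j); the resulting 4x4 Cartan matrix is
[[2, 0, -1, -1], [0, 2, 0, -1], [-1, 0, 2, 0], [-2, -1, 0, 2]].
The roots have two lengths (squared-length ratio 2:1); the short ones are alpha_{1,3}. The associated Dynkin diagram is a chain of 4 nodes with a double edge between the middle two (F_4), so the type is F_4.

F_4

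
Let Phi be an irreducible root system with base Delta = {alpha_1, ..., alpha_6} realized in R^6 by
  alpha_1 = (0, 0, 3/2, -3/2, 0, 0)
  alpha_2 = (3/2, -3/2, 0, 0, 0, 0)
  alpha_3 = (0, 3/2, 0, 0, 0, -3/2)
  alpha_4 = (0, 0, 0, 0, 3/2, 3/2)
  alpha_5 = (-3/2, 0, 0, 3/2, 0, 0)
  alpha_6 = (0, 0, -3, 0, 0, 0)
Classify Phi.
type C_6

Compute the Cartan integers a_ij = 2(alpha_i, alpha_j)/(alpha_j, alpha_j); the resulting 6x6 Cartan matrix is
[[2, 0, 0, 0, -1, -1], [0, 2, -1, 0, -1, 0], [0, -1, 2, -1, 0, 0], [0, 0, -1, 2, 0, 0], [-1, -1, 0, 0, 2, 0], [-2, 0, 0, 0, 0, 2]].
The roots have two lengths (squared-length ratio 2:1); the short ones are alpha_{1,2,3,4,5}. The associated Dynkin diagram is a chain of 6 nodes with a double edge at one end; the terminal node there is the unique long simple root (C_6), so the type is C_6 (the algebra sp(12)).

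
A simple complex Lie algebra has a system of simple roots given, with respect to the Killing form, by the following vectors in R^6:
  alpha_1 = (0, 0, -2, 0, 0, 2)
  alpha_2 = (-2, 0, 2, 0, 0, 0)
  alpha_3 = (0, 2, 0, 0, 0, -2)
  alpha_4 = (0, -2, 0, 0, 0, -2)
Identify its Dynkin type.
D_4

Compute the Cartan integers a_ij = 2(alpha_i, alpha_j)/(alpha_j, alpha_j); the resulting 4x4 Cartan matrix is
[[2, -1, -1, -1], [-1, 2, 0, 0], [-1, 0, 2, 0], [-1, 0, 0, 2]].
All simple roots have the same length, so the diagram is simply laced. The associated Dynkin diagram is a chain of 2 nodes with a fork of two nodes at one end (D_4), so the type is D_4 (the algebra so(8)).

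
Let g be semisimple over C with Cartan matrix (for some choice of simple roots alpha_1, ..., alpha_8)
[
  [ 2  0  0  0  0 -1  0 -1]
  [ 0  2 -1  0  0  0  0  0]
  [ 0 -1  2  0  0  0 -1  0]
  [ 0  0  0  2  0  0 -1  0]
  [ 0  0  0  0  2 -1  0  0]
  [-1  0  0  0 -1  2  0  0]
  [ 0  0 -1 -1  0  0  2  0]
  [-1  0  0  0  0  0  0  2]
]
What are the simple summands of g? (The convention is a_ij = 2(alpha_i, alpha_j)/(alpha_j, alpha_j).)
The diagram associated to this matrix has two connected components: the simple roots {alpha_1, alpha_5, alpha_6, alpha_8} form a chain of 4 nodes with single edges (A_4), and {alpha_2, alpha_3, alpha_4, alpha_7} form a chain of 4 nodes with single edges (A_4). A semisimple Lie algebra decomposes uniquely as the direct sum of simple ideals, one per connected component of its Dynkin diagram, so g ≅ A_4 ⊕ A_4 (dimension 24 + 24 = 48).

A4 ⊕ A4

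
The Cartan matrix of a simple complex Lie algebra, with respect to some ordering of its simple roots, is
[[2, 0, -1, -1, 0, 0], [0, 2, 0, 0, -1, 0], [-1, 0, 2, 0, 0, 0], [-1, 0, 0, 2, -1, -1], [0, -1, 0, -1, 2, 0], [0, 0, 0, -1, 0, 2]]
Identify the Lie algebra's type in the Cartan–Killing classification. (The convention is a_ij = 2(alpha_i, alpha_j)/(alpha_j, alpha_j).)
The matrix has rank 6 with 2's on the diagonal. Reading the off-diagonal entries as Dynkin edges (a single edge where a_ij = a_ji = -1; a double or triple edge where a_ij * a_ji = 2 or 3), the diagram is a chain of 5 nodes with one extra node attached to the third node from one end (E_6). One simple-root ordering that puts it in standard form is (alpha_2, alpha_6, alpha_5, alpha_4, alpha_1, alpha_3). So the algebra is type E_6.

E_6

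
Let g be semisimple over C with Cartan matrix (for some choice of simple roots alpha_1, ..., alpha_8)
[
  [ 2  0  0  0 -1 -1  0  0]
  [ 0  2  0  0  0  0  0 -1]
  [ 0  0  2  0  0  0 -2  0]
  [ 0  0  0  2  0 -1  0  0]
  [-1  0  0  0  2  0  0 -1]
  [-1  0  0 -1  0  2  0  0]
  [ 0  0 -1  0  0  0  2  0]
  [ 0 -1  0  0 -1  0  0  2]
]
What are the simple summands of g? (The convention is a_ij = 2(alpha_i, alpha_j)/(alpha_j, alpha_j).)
type A_6 + type B_2

The diagram associated to this matrix has two connected components: the simple roots {alpha_1, alpha_2, alpha_4, alpha_5, alpha_6, alpha_8} form a chain of 6 nodes with single edges (A_6), and {alpha_3, alpha_7} form a chain of 2 nodes with a double edge at one end; the terminal node there is the unique short simple root (B_2). A semisimple Lie algebra decomposes uniquely as the direct sum of simple ideals, one per connected component of its Dynkin diagram, so g ≅ A_6 ⊕ B_2 (dimension 48 + 10 = 58).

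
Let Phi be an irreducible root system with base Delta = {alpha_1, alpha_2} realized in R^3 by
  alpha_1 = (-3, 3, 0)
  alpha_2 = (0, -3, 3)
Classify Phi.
Compute the Cartan integers a_ij = 2(alpha_i, alpha_j)/(alpha_j, alpha_j); the resulting 2x2 Cartan matrix is
[[2, -1], [-1, 2]].
All simple roots have the same length, so the diagram is simply laced. The associated Dynkin diagram is a chain of 2 nodes with single edges (A_2), so the type is A_2 (the algebra sl(3)).

type A_2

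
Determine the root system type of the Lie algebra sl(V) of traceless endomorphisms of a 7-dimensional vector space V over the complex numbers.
This is sl(7), which has dimension 7^2 - 1 = 48 and rank 7 - 1 = 6 (a Cartan subalgebra is the diagonal traceless matrices). In the classification of classical Lie algebras, the special linear algebra sl(n+1) has type A_n; here n = 6, so the Dynkin diagram is a chain of 6 nodes with single edges (A_6). Hence the type is A_6.

type A_6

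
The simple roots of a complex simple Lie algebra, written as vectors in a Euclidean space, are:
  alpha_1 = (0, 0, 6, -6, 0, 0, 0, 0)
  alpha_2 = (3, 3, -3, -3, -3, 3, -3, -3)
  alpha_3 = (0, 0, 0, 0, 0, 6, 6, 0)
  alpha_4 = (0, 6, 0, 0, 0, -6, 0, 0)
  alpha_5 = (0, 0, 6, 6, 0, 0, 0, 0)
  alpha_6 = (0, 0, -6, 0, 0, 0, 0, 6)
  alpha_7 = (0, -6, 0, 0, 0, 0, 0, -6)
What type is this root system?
Compute the Cartan integers a_ij = 2(alpha_i, alpha_j)/(alpha_j, alpha_j); the resulting 7x7 Cartan matrix is
[[2, 0, 0, 0, 0, -1, 0], [0, 2, 0, 0, -1, 0, 0], [0, 0, 2, -1, 0, 0, 0], [0, 0, -1, 2, 0, 0, -1], [0, -1, 0, 0, 2, -1, 0], [-1, 0, 0, 0, -1, 2, -1], [0, 0, 0, -1, 0, -1, 2]].
All simple roots have the same length, so the diagram is simply laced. The associated Dynkin diagram is a chain of 6 nodes with one extra node attached to the third node from one end (E_7), so the type is E_7.

E_7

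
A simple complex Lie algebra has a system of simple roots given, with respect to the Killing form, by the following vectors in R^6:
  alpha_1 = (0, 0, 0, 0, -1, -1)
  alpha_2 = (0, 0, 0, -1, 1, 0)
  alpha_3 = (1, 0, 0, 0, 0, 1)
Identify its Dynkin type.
A_3

Compute the Cartan integers a_ij = 2(alpha_i, alpha_j)/(alpha_j, alpha_j); the resulting 3x3 Cartan matrix is
[[2, -1, -1], [-1, 2, 0], [-1, 0, 2]].
All simple roots have the same length, so the diagram is simply laced. The associated Dynkin diagram is a chain of 3 nodes with single edges (A_3), so the type is A_3 (the algebra sl(4)).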